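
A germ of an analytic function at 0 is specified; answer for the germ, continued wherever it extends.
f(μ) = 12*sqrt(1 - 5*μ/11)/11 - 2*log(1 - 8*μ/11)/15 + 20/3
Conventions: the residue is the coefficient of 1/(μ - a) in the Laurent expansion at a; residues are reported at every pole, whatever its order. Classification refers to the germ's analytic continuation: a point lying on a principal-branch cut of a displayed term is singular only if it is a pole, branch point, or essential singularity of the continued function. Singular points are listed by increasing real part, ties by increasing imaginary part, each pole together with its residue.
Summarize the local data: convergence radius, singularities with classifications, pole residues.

Radius of convergence at 0: 11/8.
At 11/8: a logarithmic branch point.
At 11/5: an algebraic (square-root) branch point.

Branch term (-2/15)*log(1 - μ/(11/8)): its argument vanishes at μ = 11/8, a logarithmic branch point, modulus 11/8.
Branch term (12/11)*sqrt(1 - μ/(11/5)): its argument vanishes at μ = 11/5, a square-root branch point, modulus 11/5.
The radius of convergence is the smallest modulus among the singular points: 11/8.
List the singular points by increasing real part (a conjugate pair: the negative imaginary part first).


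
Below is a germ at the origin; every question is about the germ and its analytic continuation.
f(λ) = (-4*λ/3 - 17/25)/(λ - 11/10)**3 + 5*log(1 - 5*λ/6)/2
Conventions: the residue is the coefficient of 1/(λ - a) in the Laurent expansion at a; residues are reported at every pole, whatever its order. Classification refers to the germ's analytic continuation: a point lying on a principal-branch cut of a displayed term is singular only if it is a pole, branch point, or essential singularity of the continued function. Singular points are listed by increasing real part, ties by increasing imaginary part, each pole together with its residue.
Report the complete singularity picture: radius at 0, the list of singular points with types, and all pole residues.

Denominator factor (λ - 11/10)^3: pole of order 3 at 11/10, modulus 11/10.
Branch term (5/2)*log(1 - λ/(6/5)): its argument vanishes at λ = 6/5, a logarithmic branch point, modulus 6/5.
The radius of convergence is the smallest modulus among the singular points: 11/10.
The branch term is analytic at 11/10 and contributes nothing to the residue; only the rational part matters.
At the order-3 pole 11/10 set g(λ) = (λ - (11/10))^3*(rational part) = -4*λ/3 - 17/25.
Order-3 pole: residue = g''(a)/2; g''(11/10) = 0, so the residue is 0.
List the singular points by increasing real part (a conjugate pair: the negative imaginary part first).

Radius of convergence at 0: 11/10.
At 11/10: a pole of order 3; residue 0.
At 6/5: a logarithmic branch point.


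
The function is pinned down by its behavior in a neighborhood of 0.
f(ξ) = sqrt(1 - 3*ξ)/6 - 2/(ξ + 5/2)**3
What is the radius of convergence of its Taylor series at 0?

Denominator factor (ξ + 5/2)^3: pole of order 3 at -5/2, modulus 5/2.
Branch term (1/6)*sqrt(1 - ξ/(1/3)): its argument vanishes at ξ = 1/3, a square-root branch point, modulus 1/3.
The radius of convergence is the smallest modulus among the singular points: 1/3.

The radius of convergence is 1/3.


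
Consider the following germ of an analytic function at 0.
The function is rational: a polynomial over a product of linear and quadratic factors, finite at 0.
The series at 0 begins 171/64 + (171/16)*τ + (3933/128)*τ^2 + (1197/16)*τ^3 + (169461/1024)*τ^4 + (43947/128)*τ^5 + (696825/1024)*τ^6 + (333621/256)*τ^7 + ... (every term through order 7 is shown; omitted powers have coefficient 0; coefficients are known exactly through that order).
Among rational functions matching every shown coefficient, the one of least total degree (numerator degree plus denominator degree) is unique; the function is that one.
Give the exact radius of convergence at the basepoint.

The radius of convergence is 2/3.

No rational of total degree below 4 reproduces all 8 coefficients; solving the [0/4] Pade equations on them gives f(τ) = -19/(12*(τ - 2/3)**3*(τ + 2)), whose expansion matches every shown term.
Denominator factor (τ + 2): pole of order 1 at -2, modulus 2.
Denominator factor (τ - 2/3)^3: pole of order 3 at 2/3, modulus 2/3.
The radius of convergence is the smallest modulus among the singular points: 2/3.


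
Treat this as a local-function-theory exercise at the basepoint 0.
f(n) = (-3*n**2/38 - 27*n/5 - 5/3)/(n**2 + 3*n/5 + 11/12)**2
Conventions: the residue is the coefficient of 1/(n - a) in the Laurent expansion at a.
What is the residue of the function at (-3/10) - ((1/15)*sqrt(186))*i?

The factor n**2 + 3*n/5 + 11/12 splits as (n - a)(n - a') with a = (-3/10) - ((1/15)*sqrt(186))*i, a' = (-3/10) + ((1/15)*sqrt(186))*i. At the order-2 pole a set g(n) = (n - a)^2*f(n) = [-3*n**2/38 - 27*n/5 - 5/3] / (n - a')^2.
Order-2 pole: residue = g'(a); g'((-3/10) - ((1/15)*sqrt(186))*i) = -((6785/2337152)*sqrt(186))*i, so the residue is -((6785/2337152)*sqrt(186))*i.

The residue is -((6785/2337152)*sqrt(186))*i.


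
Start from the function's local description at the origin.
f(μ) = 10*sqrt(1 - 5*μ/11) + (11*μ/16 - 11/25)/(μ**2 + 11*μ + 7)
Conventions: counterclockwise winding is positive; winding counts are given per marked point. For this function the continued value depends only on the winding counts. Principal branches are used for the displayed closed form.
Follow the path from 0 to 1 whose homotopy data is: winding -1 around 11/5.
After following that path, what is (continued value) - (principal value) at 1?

Continued minus principal equals -(20/11)*sqrt(66).

The rational part is single-valued and drops out of the difference; each branch term changes only by its own monodromy.
(10)*sqrt(1 - μ/(11/5)): winding -1 is odd, the square root flips sign, contributing -2*(10)*sqrt(1 - (1)/(11/5)) = -2*(10)*sqrt(6/11) = -(20/11)*sqrt(66).
Summing the contributions at μ = 1 gives -(20/11)*sqrt(66).


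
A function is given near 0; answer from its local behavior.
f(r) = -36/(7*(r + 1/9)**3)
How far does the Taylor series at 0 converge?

The radius of convergence is 1/9.

Denominator factor (r + 1/9)^3: pole of order 3 at -1/9, modulus 1/9.
The radius of convergence is the smallest modulus among the singular points: 1/9.


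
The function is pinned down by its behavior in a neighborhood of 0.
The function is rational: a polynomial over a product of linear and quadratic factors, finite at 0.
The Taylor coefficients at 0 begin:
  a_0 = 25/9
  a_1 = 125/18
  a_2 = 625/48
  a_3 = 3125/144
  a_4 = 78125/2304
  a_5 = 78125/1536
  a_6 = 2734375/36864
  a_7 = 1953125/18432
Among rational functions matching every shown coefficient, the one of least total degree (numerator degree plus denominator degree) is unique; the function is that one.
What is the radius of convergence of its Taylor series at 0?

The radius of convergence is 4/5.

No rational of total degree below 2 reproduces all 8 coefficients; solving the [0/2] Pade equations on them gives f(χ) = 16/(9*(χ - 4/5)**2), whose expansion matches every shown term.
Denominator factor (χ - 4/5)^2: pole of order 2 at 4/5, modulus 4/5.
The radius of convergence is the smallest modulus among the singular points: 4/5.


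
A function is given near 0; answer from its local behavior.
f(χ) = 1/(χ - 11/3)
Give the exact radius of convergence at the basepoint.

The radius of convergence is 11/3.

Denominator factor (χ - 11/3): pole of order 1 at 11/3, modulus 11/3.
The radius of convergence is the smallest modulus among the singular points: 11/3.


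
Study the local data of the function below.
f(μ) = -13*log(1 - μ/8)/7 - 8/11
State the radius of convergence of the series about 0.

Branch term (-13/7)*log(1 - μ/(8)): its argument vanishes at μ = 8, a logarithmic branch point, modulus 8.
The radius of convergence is the smallest modulus among the singular points: 8.

The radius of convergence is 8.


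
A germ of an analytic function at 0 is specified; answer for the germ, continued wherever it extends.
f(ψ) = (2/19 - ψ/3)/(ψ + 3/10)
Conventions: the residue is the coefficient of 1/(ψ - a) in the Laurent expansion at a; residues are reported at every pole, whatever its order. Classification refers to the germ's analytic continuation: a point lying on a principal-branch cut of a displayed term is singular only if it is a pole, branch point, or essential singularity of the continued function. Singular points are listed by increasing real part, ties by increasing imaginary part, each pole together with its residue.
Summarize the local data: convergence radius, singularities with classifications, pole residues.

Denominator factor (ψ + 3/10): pole of order 1 at -3/10, modulus 3/10.
The radius of convergence is the smallest modulus among the singular points: 3/10.
At the order-1 pole -3/10 set g(ψ) = (ψ - (-3/10))*f(ψ) = 2/19 - ψ/3.
Simple pole: residue = g(a) at a = -3/10, which is 39/190.

Radius of convergence at 0: 3/10.
At -3/10: a pole of order 1; residue 39/190.


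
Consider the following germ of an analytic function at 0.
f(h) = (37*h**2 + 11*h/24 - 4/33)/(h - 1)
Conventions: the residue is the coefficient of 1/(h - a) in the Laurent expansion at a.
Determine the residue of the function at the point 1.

The residue is 9857/264.

At the order-1 pole 1 set g(h) = (h - (1))*f(h) = 37*h**2 + 11*h/24 - 4/33.
Simple pole: residue = g(a) at a = 1, which is 9857/264.


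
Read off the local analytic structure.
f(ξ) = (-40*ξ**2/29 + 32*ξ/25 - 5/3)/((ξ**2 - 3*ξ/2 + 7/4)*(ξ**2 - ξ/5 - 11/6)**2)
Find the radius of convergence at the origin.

Denominator factor (ξ**2 - 3*ξ/2 + 7/4): discriminant -19/4, complex-conjugate roots (3/4) + ((1/4)*sqrt(19))*i and (3/4) - ((1/4)*sqrt(19))*i; poles of order 1, moduli (1/2)*sqrt(7) and (1/2)*sqrt(7).
Denominator factor (ξ**2 - ξ/5 - 11/6)^2: discriminant 553/75, real irrational roots 1/10 + (1/30)*sqrt(1659) and 1/10 - (1/30)*sqrt(1659); poles of order 2, moduli 1/10 + (1/30)*sqrt(1659) and -1/10 + (1/30)*sqrt(1659).
The radius of convergence is the smallest modulus among the singular points: -1/10 + (1/30)*sqrt(1659).

The radius of convergence is -1/10 + (1/30)*sqrt(1659).


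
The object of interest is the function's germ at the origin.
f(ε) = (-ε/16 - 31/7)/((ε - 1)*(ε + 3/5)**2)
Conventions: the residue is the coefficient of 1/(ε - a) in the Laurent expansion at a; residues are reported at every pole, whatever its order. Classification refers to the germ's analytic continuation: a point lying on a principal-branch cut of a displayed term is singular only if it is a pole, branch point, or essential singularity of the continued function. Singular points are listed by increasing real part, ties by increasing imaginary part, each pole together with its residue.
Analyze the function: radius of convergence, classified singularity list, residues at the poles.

Radius of convergence at 0: 3/5.
At -3/5: a pole of order 2; residue 12575/7168.
At 1: a pole of order 1; residue -12575/7168.

Denominator factor (ε - 1): pole of order 1 at 1, modulus 1.
Denominator factor (ε + 3/5)^2: pole of order 2 at -3/5, modulus 3/5.
The radius of convergence is the smallest modulus among the singular points: 3/5.
At the order-2 pole -3/5 set g(ε) = (ε - (-3/5))^2*f(ε) = (-ε/16 - 31/7)/(ε - 1).
Order-2 pole: residue = g'(a); g'(-3/5) = 12575/7168, so the residue is 12575/7168.
At the order-1 pole 1 set g(ε) = (ε - (1))*f(ε) = (-ε/16 - 31/7)/(ε + 3/5)**2.
Simple pole: residue = g(a) at a = 1, which is -12575/7168.
List the singular points by increasing real part (a conjugate pair: the negative imaginary part first).


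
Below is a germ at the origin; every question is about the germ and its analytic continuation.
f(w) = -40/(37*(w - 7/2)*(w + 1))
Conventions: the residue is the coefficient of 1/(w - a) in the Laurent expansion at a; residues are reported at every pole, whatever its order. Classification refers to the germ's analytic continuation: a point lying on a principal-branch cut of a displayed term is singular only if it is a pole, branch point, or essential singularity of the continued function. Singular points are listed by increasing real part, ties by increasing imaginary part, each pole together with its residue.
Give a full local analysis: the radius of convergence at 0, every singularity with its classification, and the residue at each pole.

Denominator factor (w - 7/2): pole of order 1 at 7/2, modulus 7/2.
Denominator factor (w + 1): pole of order 1 at -1, modulus 1.
The radius of convergence is the smallest modulus among the singular points: 1.
At the order-1 pole -1 set g(w) = (w - (-1))*f(w) = -40/(37*(w - 7/2)).
Simple pole: residue = g(a) at a = -1, which is 80/333.
At the order-1 pole 7/2 set g(w) = (w - (7/2))*f(w) = -40/(37*(w + 1)).
Simple pole: residue = g(a) at a = 7/2, which is -80/333.
List the singular points by increasing real part (a conjugate pair: the negative imaginary part first).

Radius of convergence at 0: 1.
At -1: a pole of order 1; residue 80/333.
At 7/2: a pole of order 1; residue -80/333.


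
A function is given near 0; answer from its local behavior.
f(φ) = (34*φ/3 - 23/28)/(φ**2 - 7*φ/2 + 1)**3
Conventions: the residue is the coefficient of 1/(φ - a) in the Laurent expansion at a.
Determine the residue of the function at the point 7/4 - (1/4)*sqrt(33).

The factor φ**2 - 7*φ/2 + 1 splits as (φ - a)(φ - a') with a = 7/4 - (1/4)*sqrt(33), a' = 7/4 + (1/4)*sqrt(33). At the order-3 pole a set g(φ) = (φ - a)^3*f(φ) = [34*φ/3 - 23/28] / (φ - a')^3.
Order-3 pole: residue = g''(a)/2; g''(7/4 - (1/4)*sqrt(33)) = -(51104/251559)*sqrt(33), so the residue is -(25552/251559)*sqrt(33).

The residue is -(25552/251559)*sqrt(33).


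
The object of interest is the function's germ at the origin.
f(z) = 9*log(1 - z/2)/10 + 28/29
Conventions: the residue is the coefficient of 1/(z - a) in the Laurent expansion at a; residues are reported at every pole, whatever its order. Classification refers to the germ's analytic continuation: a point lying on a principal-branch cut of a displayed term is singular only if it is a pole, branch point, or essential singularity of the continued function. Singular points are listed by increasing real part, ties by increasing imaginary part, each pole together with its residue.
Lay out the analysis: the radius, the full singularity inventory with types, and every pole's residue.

Branch term (9/10)*log(1 - z/(2)): its argument vanishes at z = 2, a logarithmic branch point, modulus 2.
The radius of convergence is the smallest modulus among the singular points: 2.

Radius of convergence at 0: 2.
At 2: a logarithmic branch point.


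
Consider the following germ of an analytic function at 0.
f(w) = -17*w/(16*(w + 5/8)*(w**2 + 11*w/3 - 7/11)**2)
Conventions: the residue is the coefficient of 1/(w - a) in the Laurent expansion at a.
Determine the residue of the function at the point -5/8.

At the order-1 pole -5/8 set g(w) = (w - (-5/8))*f(w) = -17*w/(16*(w**2 + 11*w/3 - 7/11)**2).
Simple pole: residue = g(a) at a = -5/8, which is 2962080/28718881.

The residue is 2962080/28718881.


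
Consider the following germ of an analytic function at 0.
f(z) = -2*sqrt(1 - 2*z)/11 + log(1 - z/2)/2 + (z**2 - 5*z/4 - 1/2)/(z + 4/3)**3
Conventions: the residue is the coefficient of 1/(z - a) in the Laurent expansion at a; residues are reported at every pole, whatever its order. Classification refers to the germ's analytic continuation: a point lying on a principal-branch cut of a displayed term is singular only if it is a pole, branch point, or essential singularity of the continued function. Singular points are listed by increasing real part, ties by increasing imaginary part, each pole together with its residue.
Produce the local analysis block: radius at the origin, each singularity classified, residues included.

Radius of convergence at 0: 1/2.
At -4/3: a pole of order 3; residue 1.
At 1/2: an algebraic (square-root) branch point.
At 2: a logarithmic branch point.

Denominator factor (z + 4/3)^3: pole of order 3 at -4/3, modulus 4/3.
Branch term (1/2)*log(1 - z/(2)): its argument vanishes at z = 2, a logarithmic branch point, modulus 2.
Branch term (-2/11)*sqrt(1 - z/(1/2)): its argument vanishes at z = 1/2, a square-root branch point, modulus 1/2.
The radius of convergence is the smallest modulus among the singular points: 1/2.
The branch terms are analytic at -4/3 and contribute nothing to the residue; only the rational part matters.
At the order-3 pole -4/3 set g(z) = (z - (-4/3))^3*(rational part) = z**2 - 5*z/4 - 1/2.
Order-3 pole: residue = g''(a)/2; g''(-4/3) = 2, so the residue is 1.
List the singular points by increasing real part (a conjugate pair: the negative imaginary part first).


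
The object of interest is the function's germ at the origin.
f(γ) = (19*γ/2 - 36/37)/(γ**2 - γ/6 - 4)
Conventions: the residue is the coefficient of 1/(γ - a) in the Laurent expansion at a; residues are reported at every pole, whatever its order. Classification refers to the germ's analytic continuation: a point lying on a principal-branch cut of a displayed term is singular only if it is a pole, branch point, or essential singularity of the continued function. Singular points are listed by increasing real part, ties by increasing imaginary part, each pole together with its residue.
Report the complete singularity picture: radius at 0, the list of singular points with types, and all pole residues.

Radius of convergence at 0: -1/12 + (1/12)*sqrt(577).
At 1/12 - (1/12)*sqrt(577): a pole of order 1; residue 19/4 + (161/85396)*sqrt(577).
At 1/12 + (1/12)*sqrt(577): a pole of order 1; residue 19/4 - (161/85396)*sqrt(577).

Denominator factor (γ**2 - γ/6 - 4): discriminant 577/36, real irrational roots 1/12 + (1/12)*sqrt(577) and 1/12 - (1/12)*sqrt(577); poles of order 1, moduli 1/12 + (1/12)*sqrt(577) and -1/12 + (1/12)*sqrt(577).
The radius of convergence is the smallest modulus among the singular points: -1/12 + (1/12)*sqrt(577).
The factor γ**2 - γ/6 - 4 splits as (γ - a)(γ - a') with a = 1/12 - (1/12)*sqrt(577), a' = 1/12 + (1/12)*sqrt(577). At the order-1 pole a set g(γ) = (γ - a)*f(γ) = [19*γ/2 - 36/37] / (γ - a').
Simple pole: residue = g(a) at a = 1/12 - (1/12)*sqrt(577), which is 19/4 + (161/85396)*sqrt(577).
The factor γ**2 - γ/6 - 4 splits as (γ - a)(γ - a') with a = 1/12 + (1/12)*sqrt(577), a' = 1/12 - (1/12)*sqrt(577). At the order-1 pole a set g(γ) = (γ - a)*f(γ) = [19*γ/2 - 36/37] / (γ - a').
Simple pole: residue = g(a) at a = 1/12 + (1/12)*sqrt(577), which is 19/4 - (161/85396)*sqrt(577).
List the singular points by increasing real part (a conjugate pair: the negative imaginary part first).


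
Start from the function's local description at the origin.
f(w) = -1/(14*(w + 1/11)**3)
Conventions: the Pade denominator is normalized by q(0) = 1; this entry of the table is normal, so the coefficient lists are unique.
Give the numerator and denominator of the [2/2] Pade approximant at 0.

The Pade approximant has numerator coefficients [-1331/14, 14641/28, -161051/84]; denominator coefficients [1, 55/2, 605/3].

Taylor coefficients needed (expand at 0): a_0 = -1331/14, a_1 = 43923/14, a_2 = -483153/7, a_3 = 8857805/7, a_4 = -292307565/14.
Write the denominator as Q(w) = 1 + q1*w + q2*w^2. Requiring Q*f - P = O(w^5) with deg P <= 2 kills the coefficients of w^3..w^4 in Q*f:
  w^3: a_3 + q1*a_2 + q2*a_1 = 0, i.e. 8857805/7 + (-483153/7)*q1 + (43923/14)*q2 = 0.
  w^4: a_4 + q1*a_3 + q2*a_2 = 0, i.e. -292307565/14 + (8857805/7)*q1 + (-483153/7)*q2 = 0.
Solving this linear system: q1 = 55/2, q2 = 605/3.
The numerator is Q*f truncated at degree 2: P0 = a_0 = -1331/14; P1 = a_1 + q1*a_0 = 14641/28; P2 = a_2 + q1*a_1 + q2*a_0 = -161051/84.


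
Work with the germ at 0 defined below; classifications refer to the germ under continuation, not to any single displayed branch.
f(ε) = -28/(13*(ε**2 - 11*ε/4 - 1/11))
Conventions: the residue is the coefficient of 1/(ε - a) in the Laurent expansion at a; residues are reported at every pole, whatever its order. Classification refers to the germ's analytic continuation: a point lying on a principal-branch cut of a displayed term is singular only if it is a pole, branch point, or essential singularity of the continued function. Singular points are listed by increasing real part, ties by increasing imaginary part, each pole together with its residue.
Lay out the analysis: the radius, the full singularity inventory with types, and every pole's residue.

Radius of convergence at 0: -11/8 + (3/88)*sqrt(1705).
At 11/8 - (3/88)*sqrt(1705): a pole of order 1; residue (112/6045)*sqrt(1705).
At 11/8 + (3/88)*sqrt(1705): a pole of order 1; residue -(112/6045)*sqrt(1705).

Denominator factor (ε**2 - 11*ε/4 - 1/11): discriminant 1395/176, real irrational roots 11/8 + (3/88)*sqrt(1705) and 11/8 - (3/88)*sqrt(1705); poles of order 1, moduli 11/8 + (3/88)*sqrt(1705) and -11/8 + (3/88)*sqrt(1705).
The radius of convergence is the smallest modulus among the singular points: -11/8 + (3/88)*sqrt(1705).
The factor ε**2 - 11*ε/4 - 1/11 splits as (ε - a)(ε - a') with a = 11/8 - (3/88)*sqrt(1705), a' = 11/8 + (3/88)*sqrt(1705). At the order-1 pole a set g(ε) = (ε - a)*f(ε) = [-28/13] / (ε - a').
Simple pole: residue = g(a) at a = 11/8 - (3/88)*sqrt(1705), which is (112/6045)*sqrt(1705).
The factor ε**2 - 11*ε/4 - 1/11 splits as (ε - a)(ε - a') with a = 11/8 + (3/88)*sqrt(1705), a' = 11/8 - (3/88)*sqrt(1705). At the order-1 pole a set g(ε) = (ε - a)*f(ε) = [-28/13] / (ε - a').
Simple pole: residue = g(a) at a = 11/8 + (3/88)*sqrt(1705), which is -(112/6045)*sqrt(1705).
List the singular points by increasing real part (a conjugate pair: the negative imaginary part first).


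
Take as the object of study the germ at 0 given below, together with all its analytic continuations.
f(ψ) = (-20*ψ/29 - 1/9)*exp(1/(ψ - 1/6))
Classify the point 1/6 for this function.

The point is an essential singularity.

The exponent 1/(ψ - (1/6)) has a pole at 1/6, so exp(1/(ψ - (1/6))) takes every nonzero value near it: an essential singularity (not a pole of any order).


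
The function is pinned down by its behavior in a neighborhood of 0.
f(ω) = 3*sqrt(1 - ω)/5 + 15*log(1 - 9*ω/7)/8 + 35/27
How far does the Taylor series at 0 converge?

The radius of convergence is 7/9.

Branch term (3/5)*sqrt(1 - ω/(1)): its argument vanishes at ω = 1, a square-root branch point, modulus 1.
Branch term (15/8)*log(1 - ω/(7/9)): its argument vanishes at ω = 7/9, a logarithmic branch point, modulus 7/9.
The radius of convergence is the smallest modulus among the singular points: 7/9.


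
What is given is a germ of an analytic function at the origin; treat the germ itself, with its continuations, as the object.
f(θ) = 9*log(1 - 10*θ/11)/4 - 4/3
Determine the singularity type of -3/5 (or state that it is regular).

The point is a regular point.

There is no denominator, hence no pole anywhere.
Branch term log(1 - θ/(11/10)): argument at -3/5 is 17/11, nonzero, so -3/5 is not its branch point (a point on a principal cut is still regular for the continued germ).
So the germ continues analytically to -3/5.


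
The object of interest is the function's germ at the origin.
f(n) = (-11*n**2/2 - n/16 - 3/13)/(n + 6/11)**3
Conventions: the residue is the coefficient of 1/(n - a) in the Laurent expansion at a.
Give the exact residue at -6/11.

At the order-3 pole -6/11 set g(n) = (n - (-6/11))^3*f(n) = -11*n**2/2 - n/16 - 3/13.
Order-3 pole: residue = g''(a)/2; g''(-6/11) = -11, so the residue is -11/2.

The residue is -11/2.


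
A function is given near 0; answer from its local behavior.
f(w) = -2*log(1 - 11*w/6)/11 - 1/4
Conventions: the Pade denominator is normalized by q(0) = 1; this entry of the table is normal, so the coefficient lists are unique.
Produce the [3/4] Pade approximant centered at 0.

Taylor coefficients needed (expand at 0): a_0 = -1/4, a_1 = 1/3, a_2 = 11/36, a_3 = 121/324, a_4 = 1331/2592, a_5 = 14641/19440, a_6 = 161051/139968, a_7 = 1771561/979776.
Write the denominator as Q(w) = 1 + q1*w + q2*w^2 + q3*w^3 + q4*w^4. Requiring Q*f - P = O(w^8) with deg P <= 3 kills the coefficients of w^4..w^7 in Q*f:
  w^4: a_4 + q1*a_3 + q2*a_2 + q3*a_1 + q4*a_0 = 0, i.e. 1331/2592 + (121/324)*q1 + (11/36)*q2 + (1/3)*q3 + (-1/4)*q4 = 0.
  w^5: a_5 + q1*a_4 + q2*a_3 + q3*a_2 + q4*a_1 = 0, i.e. 14641/19440 + (1331/2592)*q1 + (121/324)*q2 + (11/36)*q3 + (1/3)*q4 = 0.
  w^6: a_6 + q1*a_5 + q2*a_4 + q3*a_3 + q4*a_2 = 0, i.e. 161051/139968 + (14641/19440)*q1 + (1331/2592)*q2 + (121/324)*q3 + (11/36)*q4 = 0.
  w^7: a_7 + q1*a_6 + q2*a_5 + q3*a_4 + q4*a_3 = 0, i.e. 1771561/979776 + (161051/139968)*q1 + (14641/19440)*q2 + (1331/2592)*q3 + (121/324)*q4 = 0.
Solving this linear system: q1 = -34/11, q2 = 115/42, q3 = -1133/1890, q4 = -121/7560.
The numerator is Q*f truncated at degree 3: P0 = a_0 = -1/4; P1 = a_1 + q1*a_0 = 73/66; P2 = a_2 + q1*a_1 + q2*a_0 = -7813/5544; P3 = a_3 + q1*a_2 + q2*a_1 + q3*a_0 = 11149/22680.

The Pade approximant has numerator coefficients [-1/4, 73/66, -7813/5544, 11149/22680]; denominator coefficients [1, -34/11, 115/42, -1133/1890, -121/7560].


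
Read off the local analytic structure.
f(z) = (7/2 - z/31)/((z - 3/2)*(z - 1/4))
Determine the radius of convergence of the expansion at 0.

Denominator factor (z - 3/2): pole of order 1 at 3/2, modulus 3/2.
Denominator factor (z - 1/4): pole of order 1 at 1/4, modulus 1/4.
The radius of convergence is the smallest modulus among the singular points: 1/4.

The radius of convergence is 1/4.


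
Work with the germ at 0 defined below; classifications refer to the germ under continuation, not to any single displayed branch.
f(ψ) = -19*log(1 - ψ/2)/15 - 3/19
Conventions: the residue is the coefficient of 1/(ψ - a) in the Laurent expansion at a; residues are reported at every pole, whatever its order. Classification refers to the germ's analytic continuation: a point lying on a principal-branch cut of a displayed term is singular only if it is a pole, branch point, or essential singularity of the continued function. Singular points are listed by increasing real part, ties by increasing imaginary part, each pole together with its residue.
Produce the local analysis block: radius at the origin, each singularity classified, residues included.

Radius of convergence at 0: 2.
At 2: a logarithmic branch point.

Branch term (-19/15)*log(1 - ψ/(2)): its argument vanishes at ψ = 2, a logarithmic branch point, modulus 2.
The radius of convergence is the smallest modulus among the singular points: 2.


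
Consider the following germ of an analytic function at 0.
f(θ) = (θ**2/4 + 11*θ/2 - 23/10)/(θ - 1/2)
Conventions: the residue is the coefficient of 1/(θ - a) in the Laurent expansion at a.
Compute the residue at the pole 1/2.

The residue is 41/80.

At the order-1 pole 1/2 set g(θ) = (θ - (1/2))*f(θ) = θ**2/4 + 11*θ/2 - 23/10.
Simple pole: residue = g(a) at a = 1/2, which is 41/80.


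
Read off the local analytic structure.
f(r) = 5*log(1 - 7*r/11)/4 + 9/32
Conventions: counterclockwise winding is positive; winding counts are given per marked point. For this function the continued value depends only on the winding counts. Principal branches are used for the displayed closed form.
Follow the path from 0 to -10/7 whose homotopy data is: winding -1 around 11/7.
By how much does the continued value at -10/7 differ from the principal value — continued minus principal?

The rational part is single-valued and drops out of the difference; each branch term changes only by its own monodromy.
(5/4)*log(1 - r/(11/7)): each positive loop around 11/7 adds 2*pi*i to the log, so winding -1 contributes (5/4)*(-1)*2*pi*i = -(5/2)*pi*i.
Summing the contributions at r = -10/7 gives -(5/2)*pi*i.

Continued minus principal equals -(5/2)*pi*i.


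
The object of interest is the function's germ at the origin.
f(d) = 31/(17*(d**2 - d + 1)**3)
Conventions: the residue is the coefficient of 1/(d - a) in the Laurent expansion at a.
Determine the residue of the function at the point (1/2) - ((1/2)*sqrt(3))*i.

The factor d**2 - d + 1 splits as (d - a)(d - a') with a = (1/2) - ((1/2)*sqrt(3))*i, a' = (1/2) + ((1/2)*sqrt(3))*i. At the order-3 pole a set g(d) = (d - a)^3*f(d) = [31/17] / (d - a')^3.
Order-3 pole: residue = g''(a)/2; g''((1/2) - ((1/2)*sqrt(3))*i) = ((124/153)*sqrt(3))*i, so the residue is ((62/153)*sqrt(3))*i.

The residue is ((62/153)*sqrt(3))*i.


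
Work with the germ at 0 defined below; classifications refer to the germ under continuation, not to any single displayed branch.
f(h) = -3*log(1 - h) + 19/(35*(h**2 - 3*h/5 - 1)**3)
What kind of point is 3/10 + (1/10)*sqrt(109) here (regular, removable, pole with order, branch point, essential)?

The denominator factor h**2 - 3*h/5 - 1 vanishes at 3/10 + (1/10)*sqrt(109) and appears to the power 3; the numerator there equals 19/35, nonzero, and no other factor vanishes.
The branch terms are analytic at this point.
Hence a pole whose order is the multiplicity, 3.

The point is a pole of order 3.


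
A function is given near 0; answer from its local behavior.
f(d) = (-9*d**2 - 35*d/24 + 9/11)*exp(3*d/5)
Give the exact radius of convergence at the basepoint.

The factor exp(3*d/5) is entire and contributes no finite singular point.
The polynomial part has no poles.
No finite singular points: the Taylor series at 0 converges everywhere.

The radius of convergence is infinite.


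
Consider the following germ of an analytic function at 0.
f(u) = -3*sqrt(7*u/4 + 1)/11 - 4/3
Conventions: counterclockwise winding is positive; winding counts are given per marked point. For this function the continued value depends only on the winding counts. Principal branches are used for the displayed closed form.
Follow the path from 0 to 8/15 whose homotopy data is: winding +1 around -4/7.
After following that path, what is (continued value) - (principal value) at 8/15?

The rational part is single-valued and drops out of the difference; each branch term changes only by its own monodromy.
(-3/11)*sqrt(1 - u/(-4/7)): winding +1 is odd, the square root flips sign, contributing -2*(-3/11)*sqrt(1 - (8/15)/(-4/7)) = -2*(-3/11)*sqrt(29/15) = (2/55)*sqrt(435).
Summing the contributions at u = 8/15 gives (2/55)*sqrt(435).

Continued minus principal equals (2/55)*sqrt(435).


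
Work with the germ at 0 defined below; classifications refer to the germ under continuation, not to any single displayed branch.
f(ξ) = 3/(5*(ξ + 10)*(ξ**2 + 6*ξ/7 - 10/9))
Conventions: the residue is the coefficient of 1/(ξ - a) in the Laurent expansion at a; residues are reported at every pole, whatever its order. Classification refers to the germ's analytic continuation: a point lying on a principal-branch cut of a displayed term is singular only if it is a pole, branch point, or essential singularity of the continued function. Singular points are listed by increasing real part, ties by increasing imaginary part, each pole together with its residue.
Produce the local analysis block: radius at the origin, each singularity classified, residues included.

Radius of convergence at 0: -3/7 + (1/21)*sqrt(571).
At -10: a pole of order 1; residue 189/28450.
At -3/7 - (1/21)*sqrt(571): a pole of order 1; residue -189/56900 - (37989/32489900)*sqrt(571).
At -3/7 + (1/21)*sqrt(571): a pole of order 1; residue -189/56900 + (37989/32489900)*sqrt(571).

Denominator factor (ξ**2 + 6*ξ/7 - 10/9): discriminant 2284/441, real irrational roots -3/7 + (1/21)*sqrt(571) and -3/7 - (1/21)*sqrt(571); poles of order 1, moduli -3/7 + (1/21)*sqrt(571) and 3/7 + (1/21)*sqrt(571).
Denominator factor (ξ + 10): pole of order 1 at -10, modulus 10.
The radius of convergence is the smallest modulus among the singular points: -3/7 + (1/21)*sqrt(571).
At the order-1 pole -10 set g(ξ) = (ξ - (-10))*f(ξ) = 3/(5*(ξ**2 + 6*ξ/7 - 10/9)).
Simple pole: residue = g(a) at a = -10, which is 189/28450.
The factor ξ**2 + 6*ξ/7 - 10/9 splits as (ξ - a)(ξ - a') with a = -3/7 - (1/21)*sqrt(571), a' = -3/7 + (1/21)*sqrt(571). At the order-1 pole a set g(ξ) = (ξ - a)*f(ξ) = [3/(5*(ξ + 10))] / (ξ - a').
Simple pole: residue = g(a) at a = -3/7 - (1/21)*sqrt(571), which is -189/56900 - (37989/32489900)*sqrt(571).
The factor ξ**2 + 6*ξ/7 - 10/9 splits as (ξ - a)(ξ - a') with a = -3/7 + (1/21)*sqrt(571), a' = -3/7 - (1/21)*sqrt(571). At the order-1 pole a set g(ξ) = (ξ - a)*f(ξ) = [3/(5*(ξ + 10))] / (ξ - a').
Simple pole: residue = g(a) at a = -3/7 + (1/21)*sqrt(571), which is -189/56900 + (37989/32489900)*sqrt(571).
List the singular points by increasing real part (a conjugate pair: the negative imaginary part first).


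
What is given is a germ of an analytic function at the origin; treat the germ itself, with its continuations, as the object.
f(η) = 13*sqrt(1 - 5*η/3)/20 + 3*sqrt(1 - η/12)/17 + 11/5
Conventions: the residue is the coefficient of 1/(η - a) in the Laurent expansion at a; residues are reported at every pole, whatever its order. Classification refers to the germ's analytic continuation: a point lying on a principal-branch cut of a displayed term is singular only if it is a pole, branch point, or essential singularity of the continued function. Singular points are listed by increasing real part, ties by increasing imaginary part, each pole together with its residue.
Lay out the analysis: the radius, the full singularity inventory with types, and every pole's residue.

Branch term (3/17)*sqrt(1 - η/(12)): its argument vanishes at η = 12, a square-root branch point, modulus 12.
Branch term (13/20)*sqrt(1 - η/(3/5)): its argument vanishes at η = 3/5, a square-root branch point, modulus 3/5.
The radius of convergence is the smallest modulus among the singular points: 3/5.
List the singular points by increasing real part (a conjugate pair: the negative imaginary part first).

Radius of convergence at 0: 3/5.
At 3/5: an algebraic (square-root) branch point.
At 12: an algebraic (square-root) branch point.


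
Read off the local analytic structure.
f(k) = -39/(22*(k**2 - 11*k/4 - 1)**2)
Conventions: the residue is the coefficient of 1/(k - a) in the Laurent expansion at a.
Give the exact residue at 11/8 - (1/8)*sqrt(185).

The factor k**2 - 11*k/4 - 1 splits as (k - a)(k - a') with a = 11/8 - (1/8)*sqrt(185), a' = 11/8 + (1/8)*sqrt(185). At the order-2 pole a set g(k) = (k - a)^2*f(k) = [-39/22] / (k - a')^2.
Order-2 pole: residue = g'(a); g'(11/8 - (1/8)*sqrt(185)) = -(2496/376475)*sqrt(185), so the residue is -(2496/376475)*sqrt(185).

The residue is -(2496/376475)*sqrt(185).


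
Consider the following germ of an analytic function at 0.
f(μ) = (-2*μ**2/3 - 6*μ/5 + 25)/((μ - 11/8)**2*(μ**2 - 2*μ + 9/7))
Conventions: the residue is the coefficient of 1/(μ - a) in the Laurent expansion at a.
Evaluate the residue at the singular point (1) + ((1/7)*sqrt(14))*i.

The residue is (26884928/547215) + ((2138384/547215)*sqrt(14))*i.

The factor μ**2 - 2*μ + 9/7 splits as (μ - a)(μ - a') with a = (1) + ((1/7)*sqrt(14))*i, a' = (1) - ((1/7)*sqrt(14))*i. At the order-1 pole a set g(μ) = (μ - a)*f(μ) = [(-2*μ**2/3 - 6*μ/5 + 25)/(μ - 11/8)**2] / (μ - a').
Simple pole: residue = g(a) at a = (1) + ((1/7)*sqrt(14))*i, which is (26884928/547215) + ((2138384/547215)*sqrt(14))*i.


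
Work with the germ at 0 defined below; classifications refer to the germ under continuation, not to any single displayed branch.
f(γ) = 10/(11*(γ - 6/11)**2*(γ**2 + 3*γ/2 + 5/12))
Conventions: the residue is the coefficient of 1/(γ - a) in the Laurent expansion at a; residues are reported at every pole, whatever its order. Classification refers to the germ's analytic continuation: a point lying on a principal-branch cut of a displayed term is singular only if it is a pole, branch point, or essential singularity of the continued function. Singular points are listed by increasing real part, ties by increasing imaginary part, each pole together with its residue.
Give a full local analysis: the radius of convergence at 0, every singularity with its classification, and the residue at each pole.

Radius of convergence at 0: 3/4 - (1/12)*sqrt(21).
At -3/4 - (1/12)*sqrt(21): a pole of order 1; residue 496584/990125 - (1398408/6930875)*sqrt(21).
At -3/4 + (1/12)*sqrt(21): a pole of order 1; residue 496584/990125 + (1398408/6930875)*sqrt(21).
At 6/11: a pole of order 2; residue -993168/990125.

Denominator factor (γ - 6/11)^2: pole of order 2 at 6/11, modulus 6/11.
Denominator factor (γ**2 + 3*γ/2 + 5/12): discriminant 7/12, real irrational roots -3/4 + (1/12)*sqrt(21) and -3/4 - (1/12)*sqrt(21); poles of order 1, moduli 3/4 - (1/12)*sqrt(21) and 3/4 + (1/12)*sqrt(21).
The radius of convergence is the smallest modulus among the singular points: 3/4 - (1/12)*sqrt(21).
The factor γ**2 + 3*γ/2 + 5/12 splits as (γ - a)(γ - a') with a = -3/4 - (1/12)*sqrt(21), a' = -3/4 + (1/12)*sqrt(21). At the order-1 pole a set g(γ) = (γ - a)*f(γ) = [10/(11*(γ - 6/11)**2)] / (γ - a').
Simple pole: residue = g(a) at a = -3/4 - (1/12)*sqrt(21), which is 496584/990125 - (1398408/6930875)*sqrt(21).
The factor γ**2 + 3*γ/2 + 5/12 splits as (γ - a)(γ - a') with a = -3/4 + (1/12)*sqrt(21), a' = -3/4 - (1/12)*sqrt(21). At the order-1 pole a set g(γ) = (γ - a)*f(γ) = [10/(11*(γ - 6/11)**2)] / (γ - a').
Simple pole: residue = g(a) at a = -3/4 + (1/12)*sqrt(21), which is 496584/990125 + (1398408/6930875)*sqrt(21).
At the order-2 pole 6/11 set g(γ) = (γ - (6/11))^2*f(γ) = 10/(11*(γ**2 + 3*γ/2 + 5/12)).
Order-2 pole: residue = g'(a); g'(6/11) = -993168/990125, so the residue is -993168/990125.
List the singular points by increasing real part (a conjugate pair: the negative imaginary part first).


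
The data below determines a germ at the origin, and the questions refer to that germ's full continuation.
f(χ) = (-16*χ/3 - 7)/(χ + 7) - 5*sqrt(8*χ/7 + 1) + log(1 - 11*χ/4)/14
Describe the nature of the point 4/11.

The term (1/14)*log(1 - χ/(4/11)) has argument 1 - 4/11/(4/11) = 0 at 4/11: a logarithmic (infinitely-sheeted) branch point; the remaining terms are analytic or single-valued there.

The point is a logarithmic branch point.


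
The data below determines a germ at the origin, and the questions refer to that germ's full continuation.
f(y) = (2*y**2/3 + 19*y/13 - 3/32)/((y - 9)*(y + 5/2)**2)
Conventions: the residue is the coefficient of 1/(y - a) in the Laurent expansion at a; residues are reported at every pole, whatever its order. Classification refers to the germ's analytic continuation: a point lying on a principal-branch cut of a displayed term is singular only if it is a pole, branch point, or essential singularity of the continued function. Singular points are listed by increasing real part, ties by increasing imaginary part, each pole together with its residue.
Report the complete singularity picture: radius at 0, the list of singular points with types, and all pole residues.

Denominator factor (y + 5/2)^2: pole of order 2 at -5/2, modulus 5/2.
Denominator factor (y - 9): pole of order 1 at 9, modulus 9.
The radius of convergence is the smallest modulus among the singular points: 5/2.
At the order-2 pole -5/2 set g(y) = (y - (-5/2))^2*f(y) = (2*y**2/3 + 19*y/13 - 3/32)/(y - 9).
Order-2 pole: residue = g'(a); g'(-5/2) = 26341/165048, so the residue is 26341/165048.
At the order-1 pole 9 set g(y) = (y - (9))*f(y) = (2*y**2/3 + 19*y/13 - 3/32)/(y + 5/2)**2.
Simple pole: residue = g(a) at a = 9, which is 27897/55016.
List the singular points by increasing real part (a conjugate pair: the negative imaginary part first).

Radius of convergence at 0: 5/2.
At -5/2: a pole of order 2; residue 26341/165048.
At 9: a pole of order 1; residue 27897/55016.


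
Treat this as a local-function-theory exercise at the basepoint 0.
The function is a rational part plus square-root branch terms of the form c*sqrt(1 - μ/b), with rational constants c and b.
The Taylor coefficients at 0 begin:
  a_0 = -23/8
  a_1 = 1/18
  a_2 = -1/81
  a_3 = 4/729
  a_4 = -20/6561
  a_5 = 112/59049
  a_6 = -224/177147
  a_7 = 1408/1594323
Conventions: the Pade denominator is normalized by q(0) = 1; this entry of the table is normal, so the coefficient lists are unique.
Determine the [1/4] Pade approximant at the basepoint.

The Pade approximant has numerator coefficients [-23/8, -599237/334878]; denominator coefficients [1, 322352/502317, 4072/502317, -28096/40687677, 42592/366189093].

Taylor coefficients needed (read off): a_0 = -23/8, a_1 = 1/18, a_2 = -1/81, a_3 = 4/729, a_4 = -20/6561, a_5 = 112/59049.
Write the denominator as Q(μ) = 1 + q1*μ + q2*μ^2 + q3*μ^3 + q4*μ^4. Requiring Q*f - P = O(μ^6) with deg P <= 1 kills the coefficients of μ^2..μ^5 in Q*f:
  μ^2: a_2 + q1*a_1 + q2*a_0 = 0, i.e. -1/81 + (1/18)*q1 + (-23/8)*q2 = 0.
  μ^3: a_3 + q1*a_2 + q2*a_1 + q3*a_0 = 0, i.e. 4/729 + (-1/81)*q1 + (1/18)*q2 + (-23/8)*q3 = 0.
  μ^4: a_4 + q1*a_3 + q2*a_2 + q3*a_1 + q4*a_0 = 0, i.e. -20/6561 + (4/729)*q1 + (-1/81)*q2 + (1/18)*q3 + (-23/8)*q4 = 0.
  μ^5: a_5 + q1*a_4 + q2*a_3 + q3*a_2 + q4*a_1 = 0, i.e. 112/59049 + (-20/6561)*q1 + (4/729)*q2 + (-1/81)*q3 + (1/18)*q4 = 0.
Solving this linear system: q1 = 322352/502317, q2 = 4072/502317, q3 = -28096/40687677, q4 = 42592/366189093.
The numerator is Q*f truncated at degree 1: P0 = a_0 = -23/8; P1 = a_1 + q1*a_0 = -599237/334878.
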